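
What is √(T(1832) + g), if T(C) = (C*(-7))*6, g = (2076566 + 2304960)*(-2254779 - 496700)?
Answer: I*√12055676853898 ≈ 3.4721e+6*I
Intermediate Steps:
g = -12055676776954 (g = 4381526*(-2751479) = -12055676776954)
T(C) = -42*C (T(C) = -7*C*6 = -42*C)
√(T(1832) + g) = √(-42*1832 - 12055676776954) = √(-76944 - 12055676776954) = √(-12055676853898) = I*√12055676853898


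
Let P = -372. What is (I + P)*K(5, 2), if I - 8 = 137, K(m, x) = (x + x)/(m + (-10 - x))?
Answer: 908/7 ≈ 129.71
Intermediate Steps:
K(m, x) = 2*x/(-10 + m - x) (K(m, x) = (2*x)/(-10 + m - x) = 2*x/(-10 + m - x))
I = 145 (I = 8 + 137 = 145)
(I + P)*K(5, 2) = (145 - 372)*(-2*2/(10 + 2 - 1*5)) = -(-454)*2/(10 + 2 - 5) = -(-454)*2/7 = -227*(-4/7) = 908/7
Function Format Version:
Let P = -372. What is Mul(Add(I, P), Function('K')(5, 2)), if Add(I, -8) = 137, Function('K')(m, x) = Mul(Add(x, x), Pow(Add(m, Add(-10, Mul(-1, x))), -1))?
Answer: Rational(908, 7) ≈ 129.71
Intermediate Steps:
Function('K')(m, x) = Mul(2, x, Pow(Add(-10, m, Mul(-1, x)), -1)) (Function('K')(m, x) = Mul(Mul(2, x), Pow(Add(-10, m, Mul(-1, x)), -1)) = Mul(2, x, Pow(Add(-10, m, Mul(-1, x)), -1)))
I = 145 (I = Add(8, 137) = 145)
Mul(Add(I, P), Function('K')(5, 2)) = Mul(Add(145, -372), Mul(-2, 2, Pow(Add(10, 2, Mul(-1, 5)), -1))) = Mul(-227, Mul(-2, 2, Pow(Add(10, 2, -5), -1))) = Mul(-227, Mul(-2, 2, Pow(7, -1))) = Mul(-227, Mul(-2, 2, Rational(1, 7))) = Mul(-227, Rational(-4, 7)) = Rational(908, 7)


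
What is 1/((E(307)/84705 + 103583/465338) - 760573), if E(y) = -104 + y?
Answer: -39416455290/29979082780819541 ≈ -1.3148e-6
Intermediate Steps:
1/((E(307)/84705 + 103583/465338) - 760573) = 1/(((-104 + 307)/84705 + 103583/465338) - 760573) = 1/((203*(1/84705) + 103583*(1/465338)) - 760573) = 1/((203/84705 + 103583/465338) - 760573) = 1/(8868461629/39416455290 - 760573) = 1/(-29979082780819541/39416455290) = -39416455290/29979082780819541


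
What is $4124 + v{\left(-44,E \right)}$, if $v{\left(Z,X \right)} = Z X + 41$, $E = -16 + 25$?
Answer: $3769$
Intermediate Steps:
$E = 9$
$v{\left(Z,X \right)} = 41 + X Z$ ($v{\left(Z,X \right)} = X Z + 41 = 41 + X Z$)
$4124 + v{\left(-44,E \right)} = 4124 + \left(41 + 9 \left(-44\right)\right) = 4124 + \left(41 - 396\right) = 4124 - 355 = 3769$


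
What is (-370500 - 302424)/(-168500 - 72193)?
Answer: 224308/80231 ≈ 2.7958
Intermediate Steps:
(-370500 - 302424)/(-168500 - 72193) = -672924/(-240693) = -672924*(-1/240693) = 224308/80231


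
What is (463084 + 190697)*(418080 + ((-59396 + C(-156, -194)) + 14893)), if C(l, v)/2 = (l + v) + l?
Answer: 243575918265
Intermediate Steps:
C(l, v) = 2*v + 4*l (C(l, v) = 2*((l + v) + l) = 2*(v + 2*l) = 2*v + 4*l)
(463084 + 190697)*(418080 + ((-59396 + C(-156, -194)) + 14893)) = (463084 + 190697)*(418080 + ((-59396 + (2*(-194) + 4*(-156))) + 14893)) = 653781*(418080 + ((-59396 + (-388 - 624)) + 14893)) = 653781*(418080 + ((-59396 - 1012) + 14893)) = 653781*(418080 + (-60408 + 14893)) = 653781*(418080 - 45515) = 653781*372565 = 243575918265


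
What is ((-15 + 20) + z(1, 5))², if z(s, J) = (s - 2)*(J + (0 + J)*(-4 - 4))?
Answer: 1600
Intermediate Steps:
z(s, J) = -7*J*(-2 + s) (z(s, J) = (-2 + s)*(J + J*(-8)) = (-2 + s)*(J - 8*J) = (-2 + s)*(-7*J) = -7*J*(-2 + s))
((-15 + 20) + z(1, 5))² = ((-15 + 20) + 7*5*(2 - 1*1))² = (5 + 7*5*(2 - 1))² = (5 + 7*5*1)² = (5 + 35)² = 40² = 1600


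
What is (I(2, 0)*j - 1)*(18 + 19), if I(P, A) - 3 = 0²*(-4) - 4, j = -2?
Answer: 37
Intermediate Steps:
I(P, A) = -1 (I(P, A) = 3 + (0²*(-4) - 4) = 3 + (0*(-4) - 4) = 3 + (0 - 4) = 3 - 4 = -1)
(I(2, 0)*j - 1)*(18 + 19) = (-1*(-2) - 1)*(18 + 19) = (2 - 1)*37 = 1*37 = 37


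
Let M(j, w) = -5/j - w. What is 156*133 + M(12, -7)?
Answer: 249055/12 ≈ 20755.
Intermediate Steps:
M(j, w) = -w - 5/j
156*133 + M(12, -7) = 156*133 + (-1*(-7) - 5/12) = 20748 + (7 - 5*1/12) = 20748 + (7 - 5/12) = 20748 + 79/12 = 249055/12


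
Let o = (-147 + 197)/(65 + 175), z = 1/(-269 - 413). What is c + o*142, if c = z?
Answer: 121049/4092 ≈ 29.582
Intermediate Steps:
z = -1/682 (z = 1/(-682) = -1/682 ≈ -0.0014663)
c = -1/682 ≈ -0.0014663
o = 5/24 (o = 50/240 = 50*(1/240) = 5/24 ≈ 0.20833)
c + o*142 = -1/682 + (5/24)*142 = -1/682 + 355/12 = 121049/4092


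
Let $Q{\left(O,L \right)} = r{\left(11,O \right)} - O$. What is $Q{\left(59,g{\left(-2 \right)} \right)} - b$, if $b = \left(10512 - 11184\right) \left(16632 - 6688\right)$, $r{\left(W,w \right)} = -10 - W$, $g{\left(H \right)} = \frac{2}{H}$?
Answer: $6682288$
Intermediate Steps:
$b = -6682368$ ($b = \left(-672\right) 9944 = -6682368$)
$Q{\left(O,L \right)} = -21 - O$ ($Q{\left(O,L \right)} = \left(-10 - 11\right) - O = -21 - O$)
$Q{\left(59,g{\left(-2 \right)} \right)} - b = \left(-21 - 59\right) - -6682368 = \left(-21 - 59\right) + 6682368 = -80 + 6682368 = 6682288$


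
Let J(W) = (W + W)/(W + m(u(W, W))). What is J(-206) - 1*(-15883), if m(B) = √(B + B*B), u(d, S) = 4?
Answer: 84222275/5302 + 103*√5/5302 ≈ 15885.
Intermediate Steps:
m(B) = √(B + B²)
J(W) = 2*W/(W + 2*√5) (J(W) = (W + W)/(W + √(4*(1 + 4))) = (2*W)/(W + √(4*5)) = (2*W)/(W + √20) = (2*W)/(W + 2*√5) = 2*W/(W + 2*√5))
J(-206) - 1*(-15883) = 2*(-206)/(-206 + 2*√5) - 1*(-15883) = -412/(-206 + 2*√5) + 15883 = 15883 - 412/(-206 + 2*√5)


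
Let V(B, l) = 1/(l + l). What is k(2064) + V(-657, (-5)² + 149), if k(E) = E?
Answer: 718273/348 ≈ 2064.0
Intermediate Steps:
V(B, l) = 1/(2*l)
k(2064) + V(-657, (-5)² + 149) = 2064 + 1/(2*((-5)² + 149)) = 2064 + 1/(2*(25 + 149)) = 2064 + (½)/174 = 2064 + (½)*(1/174) = 2064 + 1/348 = 718273/348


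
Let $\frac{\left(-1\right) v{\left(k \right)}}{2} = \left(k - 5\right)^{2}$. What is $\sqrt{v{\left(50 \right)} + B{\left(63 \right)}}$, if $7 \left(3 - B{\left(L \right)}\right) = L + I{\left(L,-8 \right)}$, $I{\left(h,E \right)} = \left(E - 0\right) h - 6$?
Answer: $\frac{3 i \sqrt{21686}}{7} \approx 63.112 i$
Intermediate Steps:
$v{\left(k \right)} = - 2 \left(-5 + k\right)^{2}$ ($v{\left(k \right)} = - 2 \left(k - 5\right)^{2} = - 2 \left(-5 + k\right)^{2}$)
$I{\left(h,E \right)} = -6 + E h$ ($I{\left(h,E \right)} = \left(E + 0\right) h - 6 = E h - 6 = -6 + E h$)
$B{\left(L \right)} = \frac{27}{7} + L$ ($B{\left(L \right)} = 3 - \frac{L - \left(6 + 8 L\right)}{7} = 3 - \frac{-6 - 7 L}{7} = 3 + \left(\frac{6}{7} + L\right) = \frac{27}{7} + L$)
$\sqrt{v{\left(50 \right)} + B{\left(63 \right)}} = \sqrt{- 2 \left(-5 + 50\right)^{2} + \left(\frac{27}{7} + 63\right)} = \sqrt{- 2 \cdot 45^{2} + \frac{468}{7}} = \sqrt{\left(-2\right) 2025 + \frac{468}{7}} = \sqrt{-4050 + \frac{468}{7}} = \sqrt{- \frac{27882}{7}} = \frac{3 i \sqrt{21686}}{7}$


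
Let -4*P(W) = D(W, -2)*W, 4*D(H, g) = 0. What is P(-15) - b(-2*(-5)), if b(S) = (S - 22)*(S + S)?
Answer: 240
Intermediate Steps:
D(H, g) = 0 (D(H, g) = (¼)*0 = 0)
b(S) = 2*S*(-22 + S) (b(S) = (-22 + S)*(2*S) = 2*S*(-22 + S))
P(W) = 0 (P(W) = -0*W = -¼*0 = 0)
P(-15) - b(-2*(-5)) = 0 - 2*(-2*(-5))*(-22 - 2*(-5)) = 0 - 2*10*(-22 + 10) = 0 - 2*10*(-12) = 0 - 1*(-240) = 0 + 240 = 240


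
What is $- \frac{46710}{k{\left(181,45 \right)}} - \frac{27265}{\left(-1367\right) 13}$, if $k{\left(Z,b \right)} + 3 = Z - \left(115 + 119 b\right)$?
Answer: $\frac{18043885}{1741558} \approx 10.361$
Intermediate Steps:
$k{\left(Z,b \right)} = -118 + Z - 119 b$ ($k{\left(Z,b \right)} = -3 - \left(115 - Z + 119 b\right) = -118 + Z - 119 b$)
$- \frac{46710}{k{\left(181,45 \right)}} - \frac{27265}{\left(-1367\right) 13} = - \frac{46710}{-118 + 181 - 5355} - \frac{27265}{\left(-1367\right) 13} = - \frac{46710}{-118 + 181 - 5355} - \frac{27265}{-17771} = - \frac{46710}{-5292} - - \frac{27265}{17771} = \left(-46710\right) \left(- \frac{1}{5292}\right) + \frac{27265}{17771} = \frac{865}{98} + \frac{27265}{17771} = \frac{18043885}{1741558}$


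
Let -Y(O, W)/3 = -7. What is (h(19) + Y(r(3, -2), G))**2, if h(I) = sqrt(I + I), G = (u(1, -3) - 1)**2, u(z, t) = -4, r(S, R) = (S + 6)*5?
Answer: (21 + sqrt(38))**2 ≈ 737.91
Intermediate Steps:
r(S, R) = 30 + 5*S (r(S, R) = (6 + S)*5 = 30 + 5*S)
G = 25 (G = (-4 - 1)**2 = (-5)**2 = 25)
h(I) = sqrt(2)*sqrt(I) (h(I) = sqrt(2*I) = sqrt(2)*sqrt(I))
Y(O, W) = 21 (Y(O, W) = -3*(-7) = 21)
(h(19) + Y(r(3, -2), G))**2 = (sqrt(2)*sqrt(19) + 21)**2 = (sqrt(38) + 21)**2 = (21 + sqrt(38))**2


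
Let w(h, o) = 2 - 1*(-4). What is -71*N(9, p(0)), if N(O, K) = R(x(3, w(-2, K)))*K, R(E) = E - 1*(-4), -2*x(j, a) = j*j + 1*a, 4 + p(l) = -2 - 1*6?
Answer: -2982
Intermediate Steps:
p(l) = -12 (p(l) = -4 + (-2 - 1*6) = -4 + (-2 - 6) = -4 - 8 = -12)
w(h, o) = 6 (w(h, o) = 2 + 4 = 6)
x(j, a) = -a/2 - j**2/2 (x(j, a) = -(j*j + 1*a)/2 = -(j**2 + a)/2 = -(a + j**2)/2 = -a/2 - j**2/2)
R(E) = 4 + E (R(E) = E + 4 = 4 + E)
N(O, K) = -7*K/2 (N(O, K) = (4 + (-1/2*6 - 1/2*3**2))*K = (4 + (-3 - 1/2*9))*K = (4 + (-3 - 9/2))*K = (4 - 15/2)*K = -7*K/2)
-71*N(9, p(0)) = -(-497)*(-12)/2 = -71*42 = -2982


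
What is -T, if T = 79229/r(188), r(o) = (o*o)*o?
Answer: -79229/6644672 ≈ -0.011924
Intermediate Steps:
r(o) = o³ (r(o) = o²*o = o³)
T = 79229/6644672 (T = 79229/(188³) = 79229/6644672 ≈ 0.011924)
-T = -1*79229/6644672 = -79229/6644672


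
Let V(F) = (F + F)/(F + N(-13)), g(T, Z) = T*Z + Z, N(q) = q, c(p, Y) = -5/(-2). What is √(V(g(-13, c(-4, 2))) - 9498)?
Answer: I*√17559222/43 ≈ 97.451*I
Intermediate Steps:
c(p, Y) = 5/2 (c(p, Y) = -5*(-½) = 5/2)
g(T, Z) = Z + T*Z
V(F) = 2*F/(-13 + F) (V(F) = (F + F)/(F - 13) = (2*F)/(-13 + F) = 2*F/(-13 + F))
√(V(g(-13, c(-4, 2))) - 9498) = √(2*(5*(1 - 13)/2)/(-13 + 5*(1 - 13)/2) - 9498) = √(2*((5/2)*(-12))/(-13 + (5/2)*(-12)) - 9498) = √(2*(-30)/(-13 - 30) - 9498) = √(2*(-30)/(-43) - 9498) = √(2*(-30)*(-1/43) - 9498) = √(60/43 - 9498) = √(-408354/43) = I*√17559222/43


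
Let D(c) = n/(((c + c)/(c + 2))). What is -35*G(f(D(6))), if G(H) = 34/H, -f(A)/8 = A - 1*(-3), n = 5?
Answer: 1785/76 ≈ 23.487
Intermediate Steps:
D(c) = 5*(2 + c)/(2*c) (D(c) = 5/(((c + c)/(c + 2))) = 5/(((2*c)/(2 + c))) = 5/((2*c/(2 + c))) = 5*((2 + c)/(2*c)) = 5*(2 + c)/(2*c))
f(A) = -24 - 8*A (f(A) = -8*(A - 1*(-3)) = -8*(A + 3) = -8*(3 + A) = -24 - 8*A)
-35*G(f(D(6))) = -1190/(-24 - 8*(5/2 + 5/6)) = -1190/(-24 - 8*(5/2 + 5*(⅙))) = -1190/(-24 - 8*(5/2 + ⅚)) = -1190/(-24 - 8*10/3) = -1190/(-24 - 80/3) = -1190/(-152/3) = -1190*(-3)/152 = -35*(-51/76) = 1785/76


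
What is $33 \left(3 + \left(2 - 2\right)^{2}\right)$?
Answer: $99$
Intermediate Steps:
$33 \left(3 + \left(2 - 2\right)^{2}\right) = 33 \left(3 + 0^{2}\right) = 33 \left(3 + 0\right) = 33 \cdot 3 = 99$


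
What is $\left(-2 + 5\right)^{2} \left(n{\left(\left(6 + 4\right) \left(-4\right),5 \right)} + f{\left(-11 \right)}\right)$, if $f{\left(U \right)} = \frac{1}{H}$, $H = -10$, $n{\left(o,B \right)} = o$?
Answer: $- \frac{3609}{10} \approx -360.9$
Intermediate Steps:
$f{\left(U \right)} = - \frac{1}{10}$ ($f{\left(U \right)} = \frac{1}{-10} = - \frac{1}{10}$)
$\left(-2 + 5\right)^{2} \left(n{\left(\left(6 + 4\right) \left(-4\right),5 \right)} + f{\left(-11 \right)}\right) = \left(-2 + 5\right)^{2} \left(\left(6 + 4\right) \left(-4\right) - \frac{1}{10}\right) = 3^{2} \left(10 \left(-4\right) - \frac{1}{10}\right) = 9 \left(-40 - \frac{1}{10}\right) = 9 \left(- \frac{401}{10}\right) = - \frac{3609}{10}$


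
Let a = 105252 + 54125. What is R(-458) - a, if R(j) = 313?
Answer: -159064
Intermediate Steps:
a = 159377
R(-458) - a = 313 - 1*159377 = 313 - 159377 = -159064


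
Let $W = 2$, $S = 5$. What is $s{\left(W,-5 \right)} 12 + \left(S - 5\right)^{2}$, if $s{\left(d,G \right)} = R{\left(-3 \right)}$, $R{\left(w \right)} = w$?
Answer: $-36$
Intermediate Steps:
$s{\left(d,G \right)} = -3$
$s{\left(W,-5 \right)} 12 + \left(S - 5\right)^{2} = \left(-3\right) 12 + \left(5 - 5\right)^{2} = -36 + 0^{2} = -36 + 0 = -36$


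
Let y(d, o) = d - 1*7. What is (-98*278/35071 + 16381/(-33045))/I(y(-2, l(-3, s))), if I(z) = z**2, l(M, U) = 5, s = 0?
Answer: -1474776031/93872616795 ≈ -0.015710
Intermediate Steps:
y(d, o) = -7 + d (y(d, o) = d - 7 = -7 + d)
(-98*278/35071 + 16381/(-33045))/I(y(-2, l(-3, s))) = (-98*278/35071 + 16381/(-33045))/((-7 - 2)**2) = (-27244*1/35071 + 16381*(-1/33045))/((-9)**2) = (-27244/35071 - 16381/33045)/81 = -1474776031/1158921195*1/81 = -1474776031/93872616795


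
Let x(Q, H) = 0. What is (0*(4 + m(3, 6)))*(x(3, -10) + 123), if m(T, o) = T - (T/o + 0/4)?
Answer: 0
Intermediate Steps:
m(T, o) = T - T/o (m(T, o) = T - (T/o + 0*(¼)) = T - (T/o + 0) = T - T/o)
(0*(4 + m(3, 6)))*(x(3, -10) + 123) = (0*(4 + (3 - 1*3/6)))*(0 + 123) = (0*(4 + (3 - 1*3*⅙)))*123 = (0*(4 + (3 - ½)))*123 = (0*(4 + 5/2))*123 = (0*(13/2))*123 = 0*123 = 0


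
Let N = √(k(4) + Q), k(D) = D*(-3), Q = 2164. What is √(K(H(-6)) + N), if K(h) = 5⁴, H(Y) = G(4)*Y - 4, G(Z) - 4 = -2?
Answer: √(625 + 2*√538) ≈ 25.911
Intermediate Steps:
G(Z) = 2 (G(Z) = 4 - 2 = 2)
k(D) = -3*D
N = 2*√538 (N = √(-3*4 + 2164) = √(-12 + 2164) = √2152 = 2*√538 ≈ 46.390)
H(Y) = -4 + 2*Y (H(Y) = 2*Y - 4 = -4 + 2*Y)
K(h) = 625
√(K(H(-6)) + N) = √(625 + 2*√538)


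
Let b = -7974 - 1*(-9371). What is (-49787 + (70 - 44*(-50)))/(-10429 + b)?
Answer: 47517/9032 ≈ 5.2610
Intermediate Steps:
b = 1397 (b = -7974 + 9371 = 1397)
(-49787 + (70 - 44*(-50)))/(-10429 + b) = (-49787 + (70 - 44*(-50)))/(-10429 + 1397) = (-49787 + (70 + 2200))/(-9032) = (-49787 + 2270)*(-1/9032) = -47517*(-1/9032) = 47517/9032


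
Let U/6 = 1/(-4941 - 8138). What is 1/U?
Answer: -13079/6 ≈ -2179.8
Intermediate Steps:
U = -6/13079 (U = 6/(-4941 - 8138) = 6/(-13079) = 6*(-1/13079) = -6/13079 ≈ -0.00045875)
1/U = 1/(-6/13079) = -13079/6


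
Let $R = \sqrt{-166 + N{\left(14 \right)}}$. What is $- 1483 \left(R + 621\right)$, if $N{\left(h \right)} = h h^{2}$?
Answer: $-920943 - 1483 \sqrt{2578} \approx -9.9624 \cdot 10^{5}$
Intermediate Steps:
$N{\left(h \right)} = h^{3}$
$R = \sqrt{2578}$ ($R = \sqrt{-166 + 14^{3}} = \sqrt{-166 + 2744} = \sqrt{2578} \approx 50.774$)
$- 1483 \left(R + 621\right) = - 1483 \left(\sqrt{2578} + 621\right) = - 1483 \left(621 + \sqrt{2578}\right) = -920943 - 1483 \sqrt{2578}$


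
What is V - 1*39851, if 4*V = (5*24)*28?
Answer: -39011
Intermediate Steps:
V = 840 (V = ((5*24)*28)/4 = (120*28)/4 = (¼)*3360 = 840)
V - 1*39851 = 840 - 1*39851 = 840 - 39851 = -39011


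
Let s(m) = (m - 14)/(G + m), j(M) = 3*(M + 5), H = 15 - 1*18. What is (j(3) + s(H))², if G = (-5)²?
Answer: 261121/484 ≈ 539.51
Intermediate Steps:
H = -3 (H = 15 - 18 = -3)
G = 25
j(M) = 15 + 3*M (j(M) = 3*(5 + M) = 15 + 3*M)
s(m) = (-14 + m)/(25 + m) (s(m) = (m - 14)/(25 + m) = (-14 + m)/(25 + m))
(j(3) + s(H))² = ((15 + 3*3) + (-14 - 3)/(25 - 3))² = ((15 + 9) - 17/22)² = (24 + (1/22)*(-17))² = (24 - 17/22)² = (511/22)² = 261121/484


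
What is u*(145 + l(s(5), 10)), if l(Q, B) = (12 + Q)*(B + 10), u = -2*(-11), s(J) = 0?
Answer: 8470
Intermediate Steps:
u = 22
l(Q, B) = (10 + B)*(12 + Q) (l(Q, B) = (12 + Q)*(10 + B) = (10 + B)*(12 + Q))
u*(145 + l(s(5), 10)) = 22*(145 + (120 + 10*0 + 12*10 + 10*0)) = 22*(145 + (120 + 0 + 120 + 0)) = 22*(145 + 240) = 22*385 = 8470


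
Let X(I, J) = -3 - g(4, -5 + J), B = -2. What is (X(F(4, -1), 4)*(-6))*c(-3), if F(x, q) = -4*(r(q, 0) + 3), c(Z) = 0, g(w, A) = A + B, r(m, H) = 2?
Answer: 0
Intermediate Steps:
g(w, A) = -2 + A (g(w, A) = A - 2 = -2 + A)
F(x, q) = -20 (F(x, q) = -4*(2 + 3) = -4*5 = -20)
X(I, J) = 4 - J (X(I, J) = -3 - (-2 + (-5 + J)) = -3 - (-7 + J) = -3 + (7 - J) = 4 - J)
(X(F(4, -1), 4)*(-6))*c(-3) = ((4 - 1*4)*(-6))*0 = ((4 - 4)*(-6))*0 = (0*(-6))*0 = 0*0 = 0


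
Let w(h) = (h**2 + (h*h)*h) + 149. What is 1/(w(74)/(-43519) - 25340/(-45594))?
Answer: -992102643/8814738923 ≈ -0.11255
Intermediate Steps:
w(h) = 149 + h**2 + h**3 (w(h) = (h**2 + h**2*h) + 149 = (h**2 + h**3) + 149 = 149 + h**2 + h**3)
1/(w(74)/(-43519) - 25340/(-45594)) = 1/((149 + 74**2 + 74**3)/(-43519) - 25340/(-45594)) = 1/((149 + 5476 + 405224)*(-1/43519) - 25340*(-1/45594)) = 1/(410849*(-1/43519) + 12670/22797) = 1/(-410849/43519 + 12670/22797) = 1/(-8814738923/992102643) = -992102643/8814738923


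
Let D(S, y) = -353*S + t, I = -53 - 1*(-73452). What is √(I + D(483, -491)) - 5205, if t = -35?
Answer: -5205 + I*√97135 ≈ -5205.0 + 311.67*I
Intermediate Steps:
I = 73399 (I = -53 + 73452 = 73399)
D(S, y) = -35 - 353*S (D(S, y) = -353*S - 35 = -35 - 353*S)
√(I + D(483, -491)) - 5205 = √(73399 + (-35 - 353*483)) - 5205 = √(73399 + (-35 - 170499)) - 5205 = √(73399 - 170534) - 5205 = √(-97135) - 5205 = I*√97135 - 5205 = -5205 + I*√97135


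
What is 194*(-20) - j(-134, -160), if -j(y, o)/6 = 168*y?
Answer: -138952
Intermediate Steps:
j(y, o) = -1008*y
194*(-20) - j(-134, -160) = 194*(-20) - (-1008)*(-134) = -3880 - 1*135072 = -3880 - 135072 = -138952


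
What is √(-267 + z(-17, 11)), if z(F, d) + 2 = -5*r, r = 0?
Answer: I*√269 ≈ 16.401*I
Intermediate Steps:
z(F, d) = -2 (z(F, d) = -2 - 5*0 = -2 + 0 = -2)
√(-267 + z(-17, 11)) = √(-267 - 2) = √(-269) = I*√269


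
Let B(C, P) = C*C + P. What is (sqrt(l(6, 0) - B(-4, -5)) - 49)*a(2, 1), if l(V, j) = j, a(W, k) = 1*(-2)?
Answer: 98 - 2*I*sqrt(11) ≈ 98.0 - 6.6332*I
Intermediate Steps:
a(W, k) = -2
B(C, P) = P + C**2 (B(C, P) = C**2 + P = P + C**2)
(sqrt(l(6, 0) - B(-4, -5)) - 49)*a(2, 1) = (sqrt(0 - (-5 + (-4)**2)) - 49)*(-2) = (sqrt(0 - (-5 + 16)) - 49)*(-2) = (sqrt(0 - 1*11) - 49)*(-2) = (sqrt(0 - 11) - 49)*(-2) = (sqrt(-11) - 49)*(-2) = (I*sqrt(11) - 49)*(-2) = (-49 + I*sqrt(11))*(-2) = 98 - 2*I*sqrt(11)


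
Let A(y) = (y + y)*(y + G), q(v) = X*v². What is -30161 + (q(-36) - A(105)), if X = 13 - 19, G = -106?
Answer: -37727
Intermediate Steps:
X = -6
q(v) = -6*v²
A(y) = 2*y*(-106 + y) (A(y) = (y + y)*(y - 106) = (2*y)*(-106 + y) = 2*y*(-106 + y))
-30161 + (q(-36) - A(105)) = -30161 + (-6*(-36)² - 2*105*(-106 + 105)) = -30161 + (-6*1296 - 2*105*(-1)) = -30161 + (-7776 - 1*(-210)) = -30161 + (-7776 + 210) = -30161 - 7566 = -37727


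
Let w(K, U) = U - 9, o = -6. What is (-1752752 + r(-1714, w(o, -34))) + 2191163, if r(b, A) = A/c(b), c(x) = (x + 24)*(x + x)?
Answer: 2539855214477/5793320 ≈ 4.3841e+5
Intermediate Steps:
w(K, U) = -9 + U
c(x) = 2*x*(24 + x) (c(x) = (24 + x)*(2*x) = 2*x*(24 + x))
r(b, A) = A/(2*b*(24 + b)) (r(b, A) = A/((2*b*(24 + b))) = A*(1/(2*b*(24 + b))) = A/(2*b*(24 + b)))
(-1752752 + r(-1714, w(o, -34))) + 2191163 = (-1752752 + (½)*(-9 - 34)/(-1714*(24 - 1714))) + 2191163 = (-1752752 + (½)*(-43)*(-1/1714)/(-1690)) + 2191163 = (-1752752 + (½)*(-43)*(-1/1714)*(-1/1690)) + 2191163 = (-1752752 - 43/5793320) + 2191163 = -10154253216683/5793320 + 2191163 = 2539855214477/5793320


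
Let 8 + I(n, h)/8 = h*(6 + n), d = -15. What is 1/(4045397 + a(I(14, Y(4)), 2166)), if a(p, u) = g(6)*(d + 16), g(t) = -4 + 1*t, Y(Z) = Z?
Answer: 1/4045399 ≈ 2.4719e-7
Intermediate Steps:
g(t) = -4 + t
I(n, h) = -64 + 8*h*(6 + n) (I(n, h) = -64 + 8*(h*(6 + n)) = -64 + 8*h*(6 + n))
a(p, u) = 2 (a(p, u) = (-4 + 6)*(-15 + 16) = 2*1 = 2)
1/(4045397 + a(I(14, Y(4)), 2166)) = 1/(4045397 + 2) = 1/4045399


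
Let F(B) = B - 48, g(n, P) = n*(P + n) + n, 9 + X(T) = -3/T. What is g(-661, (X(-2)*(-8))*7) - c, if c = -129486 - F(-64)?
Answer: 288014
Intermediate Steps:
X(T) = -9 - 3/T
g(n, P) = n + n*(P + n)
F(B) = -48 + B
c = -129374 (c = -129486 - (-48 - 64) = -129486 - 1*(-112) = -129486 + 112 = -129374)
g(-661, (X(-2)*(-8))*7) - c = -661*(1 + ((-9 - 3/(-2))*(-8))*7 - 661) - 1*(-129374) = -661*(1 + ((-9 - 3*(-1/2))*(-8))*7 - 661) + 129374 = -661*(1 + ((-9 + 3/2)*(-8))*7 - 661) + 129374 = -661*(1 - 15/2*(-8)*7 - 661) + 129374 = -661*(1 + 60*7 - 661) + 129374 = -661*(1 + 420 - 661) + 129374 = -661*(-240) + 129374 = 158640 + 129374 = 288014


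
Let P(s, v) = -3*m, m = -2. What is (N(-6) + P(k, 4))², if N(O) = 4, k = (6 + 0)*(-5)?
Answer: 100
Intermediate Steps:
k = -30 (k = 6*(-5) = -30)
P(s, v) = 6 (P(s, v) = -3*(-2) = 6)
(N(-6) + P(k, 4))² = (4 + 6)² = 10² = 100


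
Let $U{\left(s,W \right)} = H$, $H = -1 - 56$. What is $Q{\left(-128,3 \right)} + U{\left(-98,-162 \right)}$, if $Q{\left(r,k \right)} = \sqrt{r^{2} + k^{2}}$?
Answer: $-57 + 13 \sqrt{97} \approx 71.035$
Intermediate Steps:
$H = -57$ ($H = -1 - 56 = -57$)
$U{\left(s,W \right)} = -57$
$Q{\left(r,k \right)} = \sqrt{k^{2} + r^{2}}$
$Q{\left(-128,3 \right)} + U{\left(-98,-162 \right)} = \sqrt{3^{2} + \left(-128\right)^{2}} - 57 = \sqrt{9 + 16384} - 57 = \sqrt{16393} - 57 = 13 \sqrt{97} - 57 = -57 + 13 \sqrt{97}$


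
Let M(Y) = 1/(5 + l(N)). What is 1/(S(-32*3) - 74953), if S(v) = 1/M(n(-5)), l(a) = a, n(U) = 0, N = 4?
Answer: -1/74944 ≈ -1.3343e-5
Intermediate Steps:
M(Y) = ⅑ (M(Y) = 1/(5 + 4) = 1/9 = ⅑)
S(v) = 9 (S(v) = 1/(⅑) = 9)
1/(S(-32*3) - 74953) = 1/(9 - 74953) = 1/(-74944) = -1/74944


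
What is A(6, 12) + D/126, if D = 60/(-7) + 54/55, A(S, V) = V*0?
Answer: -487/8085 ≈ -0.060235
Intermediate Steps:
A(S, V) = 0
D = -2922/385 (D = 60*(-⅐) + 54*(1/55) = -60/7 + 54/55 = -2922/385 ≈ -7.5896)
A(6, 12) + D/126 = 0 - 2922/385/126 = 0 + (1/126)*(-2922/385) = 0 - 487/8085 = -487/8085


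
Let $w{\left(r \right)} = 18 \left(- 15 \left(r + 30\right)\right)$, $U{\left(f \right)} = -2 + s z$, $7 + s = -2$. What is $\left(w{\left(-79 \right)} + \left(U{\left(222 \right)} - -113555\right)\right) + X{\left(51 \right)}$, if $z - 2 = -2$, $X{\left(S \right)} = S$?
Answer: $126834$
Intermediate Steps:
$z = 0$ ($z = 2 - 2 = 0$)
$s = -9$ ($s = -7 - 2 = -9$)
$U{\left(f \right)} = -2$ ($U{\left(f \right)} = -2 - 0 = -2 + 0 = -2$)
$w{\left(r \right)} = -8100 - 270 r$ ($w{\left(r \right)} = 18 \left(- 15 \left(30 + r\right)\right) = 18 \left(-450 - 15 r\right) = -8100 - 270 r$)
$\left(w{\left(-79 \right)} + \left(U{\left(222 \right)} - -113555\right)\right) + X{\left(51 \right)} = \left(\left(-8100 - -21330\right) - -113553\right) + 51 = \left(\left(-8100 + 21330\right) + \left(-2 + 113555\right)\right) + 51 = \left(13230 + 113553\right) + 51 = 126783 + 51 = 126834$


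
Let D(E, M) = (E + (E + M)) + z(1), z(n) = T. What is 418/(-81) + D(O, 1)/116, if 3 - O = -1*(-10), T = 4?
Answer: -49217/9396 ≈ -5.2381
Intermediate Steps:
z(n) = 4
O = -7 (O = 3 - (-1)*(-10) = 3 - 1*10 = 3 - 10 = -7)
D(E, M) = 4 + M + 2*E (D(E, M) = (E + (E + M)) + 4 = (M + 2*E) + 4 = 4 + M + 2*E)
418/(-81) + D(O, 1)/116 = 418/(-81) + (4 + 1 + 2*(-7))/116 = 418*(-1/81) + (4 + 1 - 14)*(1/116) = -418/81 - 9*1/116 = -418/81 - 9/116 = -49217/9396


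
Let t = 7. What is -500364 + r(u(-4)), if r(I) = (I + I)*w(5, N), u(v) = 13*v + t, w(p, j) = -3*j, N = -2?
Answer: -500904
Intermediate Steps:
u(v) = 7 + 13*v (u(v) = 13*v + 7 = 7 + 13*v)
r(I) = 12*I (r(I) = (I + I)*(-3*(-2)) = (2*I)*6 = 12*I)
-500364 + r(u(-4)) = -500364 + 12*(7 + 13*(-4)) = -500364 + 12*(7 - 52) = -500364 + 12*(-45) = -500364 - 540 = -500904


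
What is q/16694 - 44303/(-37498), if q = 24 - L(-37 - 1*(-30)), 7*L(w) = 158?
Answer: 2588767477/2190970642 ≈ 1.1816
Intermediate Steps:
L(w) = 158/7 (L(w) = (⅐)*158 = 158/7)
q = 10/7 (q = 24 - 1*158/7 = 24 - 158/7 = 10/7 ≈ 1.4286)
q/16694 - 44303/(-37498) = (10/7)/16694 - 44303/(-37498) = (10/7)*(1/16694) - 44303*(-1/37498) = 5/58429 + 44303/37498 = 2588767477/2190970642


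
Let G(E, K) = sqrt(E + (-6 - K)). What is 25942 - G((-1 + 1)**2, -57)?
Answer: 25942 - sqrt(51) ≈ 25935.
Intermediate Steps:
G(E, K) = sqrt(-6 + E - K)
25942 - G((-1 + 1)**2, -57) = 25942 - sqrt(-6 + (-1 + 1)**2 - 1*(-57)) = 25942 - sqrt(-6 + 0**2 + 57) = 25942 - sqrt(-6 + 0 + 57) = 25942 - sqrt(51)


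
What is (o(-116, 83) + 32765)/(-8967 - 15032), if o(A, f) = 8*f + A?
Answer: -33313/23999 ≈ -1.3881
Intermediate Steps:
o(A, f) = A + 8*f
(o(-116, 83) + 32765)/(-8967 - 15032) = ((-116 + 8*83) + 32765)/(-8967 - 15032) = ((-116 + 664) + 32765)/(-23999) = (548 + 32765)*(-1/23999) = 33313*(-1/23999) = -33313/23999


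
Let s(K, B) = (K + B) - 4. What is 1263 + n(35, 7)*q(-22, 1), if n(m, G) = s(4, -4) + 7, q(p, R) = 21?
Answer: 1326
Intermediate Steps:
s(K, B) = -4 + B + K (s(K, B) = (B + K) - 4 = -4 + B + K)
n(m, G) = 3 (n(m, G) = (-4 - 4 + 4) + 7 = -4 + 7 = 3)
1263 + n(35, 7)*q(-22, 1) = 1263 + 3*21 = 1263 + 63 = 1326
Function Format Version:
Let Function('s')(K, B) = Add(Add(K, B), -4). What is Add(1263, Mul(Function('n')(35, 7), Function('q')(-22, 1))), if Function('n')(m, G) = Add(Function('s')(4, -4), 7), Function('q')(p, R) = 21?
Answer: 1326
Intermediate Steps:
Function('s')(K, B) = Add(-4, B, K) (Function('s')(K, B) = Add(Add(B, K), -4) = Add(-4, B, K))
Function('n')(m, G) = 3 (Function('n')(m, G) = Add(Add(-4, -4, 4), 7) = Add(-4, 7) = 3)
Add(1263, Mul(Function('n')(35, 7), Function('q')(-22, 1))) = Add(1263, Mul(3, 21)) = Add(1263, 63) = 1326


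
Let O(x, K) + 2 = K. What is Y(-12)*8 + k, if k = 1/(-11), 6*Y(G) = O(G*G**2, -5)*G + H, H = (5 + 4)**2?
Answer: 2419/11 ≈ 219.91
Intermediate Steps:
O(x, K) = -2 + K
H = 81 (H = 9**2 = 81)
Y(G) = 27/2 - 7*G/6 (Y(G) = ((-2 - 5)*G + 81)/6 = (-7*G + 81)/6 = (81 - 7*G)/6 = 27/2 - 7*G/6)
k = -1/11 ≈ -0.090909
Y(-12)*8 + k = (27/2 - 7/6*(-12))*8 - 1/11 = (27/2 + 14)*8 - 1/11 = (55/2)*8 - 1/11 = 220 - 1/11 = 2419/11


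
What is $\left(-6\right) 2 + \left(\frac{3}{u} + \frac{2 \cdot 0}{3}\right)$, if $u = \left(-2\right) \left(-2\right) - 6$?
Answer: $- \frac{27}{2} \approx -13.5$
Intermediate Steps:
$u = -2$ ($u = 4 - 6 = -2$)
$\left(-6\right) 2 + \left(\frac{3}{u} + \frac{2 \cdot 0}{3}\right) = \left(-6\right) 2 + \left(\frac{3}{-2} + \frac{2 \cdot 0}{3}\right) = -12 + \left(3 \left(- \frac{1}{2}\right) + 0 \cdot \frac{1}{3}\right) = -12 + \left(- \frac{3}{2} + 0\right) = -12 - \frac{3}{2} = - \frac{27}{2}$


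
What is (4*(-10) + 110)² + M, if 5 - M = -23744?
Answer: 28649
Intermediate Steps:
M = 23749 (M = 5 - 1*(-23744) = 5 + 23744 = 23749)
(4*(-10) + 110)² + M = (4*(-10) + 110)² + 23749 = (-40 + 110)² + 23749 = 70² + 23749 = 4900 + 23749 = 28649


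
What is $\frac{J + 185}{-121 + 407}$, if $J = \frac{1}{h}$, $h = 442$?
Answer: $\frac{81771}{126412} \approx 0.64686$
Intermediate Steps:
$J = \frac{1}{442} \approx 0.0022624$
$\frac{J + 185}{-121 + 407} = \frac{\frac{1}{442} + 185}{-121 + 407} = \frac{81771}{442 \cdot 286} = \frac{81771}{442} \cdot \frac{1}{286} = \frac{81771}{126412}$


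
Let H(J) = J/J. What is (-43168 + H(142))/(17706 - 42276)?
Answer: 14389/8190 ≈ 1.7569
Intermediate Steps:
H(J) = 1
(-43168 + H(142))/(17706 - 42276) = (-43168 + 1)/(17706 - 42276) = -43167/(-24570) = -43167*(-1/24570) = 14389/8190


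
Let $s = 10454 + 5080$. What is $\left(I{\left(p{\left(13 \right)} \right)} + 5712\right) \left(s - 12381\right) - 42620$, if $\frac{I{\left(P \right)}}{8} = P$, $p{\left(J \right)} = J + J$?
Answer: $18623140$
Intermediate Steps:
$s = 15534$
$p{\left(J \right)} = 2 J$
$I{\left(P \right)} = 8 P$
$\left(I{\left(p{\left(13 \right)} \right)} + 5712\right) \left(s - 12381\right) - 42620 = \left(8 \cdot 2 \cdot 13 + 5712\right) \left(15534 - 12381\right) - 42620 = \left(8 \cdot 26 + 5712\right) 3153 - 42620 = \left(208 + 5712\right) 3153 - 42620 = 5920 \cdot 3153 - 42620 = 18665760 - 42620 = 18623140$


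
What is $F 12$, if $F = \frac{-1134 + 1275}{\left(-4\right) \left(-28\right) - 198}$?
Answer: $- \frac{846}{43} \approx -19.674$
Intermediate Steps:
$F = - \frac{141}{86}$ ($F = \frac{141}{112 - 198} = \frac{141}{-86} = 141 \left(- \frac{1}{86}\right) = - \frac{141}{86} \approx -1.6395$)
$F 12 = \left(- \frac{141}{86}\right) 12 = - \frac{846}{43}$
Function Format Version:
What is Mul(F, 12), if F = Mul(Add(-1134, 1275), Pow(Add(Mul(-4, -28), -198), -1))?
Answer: Rational(-846, 43) ≈ -19.674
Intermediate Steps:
F = Rational(-141, 86) (F = Mul(141, Pow(Add(112, -198), -1)) = Mul(141, Pow(-86, -1)) = Mul(141, Rational(-1, 86)) = Rational(-141, 86) ≈ -1.6395)
Mul(F, 12) = Mul(Rational(-141, 86), 12) = Rational(-846, 43)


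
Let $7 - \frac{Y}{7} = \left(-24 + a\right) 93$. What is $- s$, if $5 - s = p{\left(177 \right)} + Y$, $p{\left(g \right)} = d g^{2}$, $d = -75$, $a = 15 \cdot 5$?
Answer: $-2382832$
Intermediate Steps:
$a = 75$
$p{\left(g \right)} = - 75 g^{2}$
$Y = -33152$ ($Y = 49 - 7 \left(-24 + 75\right) 93 = 49 - 7 \cdot 51 \cdot 93 = 49 - 33201 = -33152$)
$s = 2382832$ ($s = 5 - \left(- 75 \cdot 177^{2} - 33152\right) = 5 - \left(\left(-75\right) 31329 - 33152\right) = 5 - \left(-2349675 - 33152\right) = 5 - -2382827 = 5 + 2382827 = 2382832$)
$- s = \left(-1\right) 2382832 = -2382832$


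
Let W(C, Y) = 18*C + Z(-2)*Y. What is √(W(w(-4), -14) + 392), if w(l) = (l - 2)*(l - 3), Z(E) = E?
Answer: 14*√6 ≈ 34.293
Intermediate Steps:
w(l) = (-3 + l)*(-2 + l) (w(l) = (-2 + l)*(-3 + l) = (-3 + l)*(-2 + l))
W(C, Y) = -2*Y + 18*C (W(C, Y) = 18*C - 2*Y = -2*Y + 18*C)
√(W(w(-4), -14) + 392) = √((-2*(-14) + 18*(6 + (-4)² - 5*(-4))) + 392) = √((28 + 18*(6 + 16 + 20)) + 392) = √((28 + 18*42) + 392) = √((28 + 756) + 392) = √(784 + 392) = √1176 = 14*√6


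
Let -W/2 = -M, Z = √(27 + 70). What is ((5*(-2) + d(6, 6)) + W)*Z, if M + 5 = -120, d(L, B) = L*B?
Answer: -224*√97 ≈ -2206.1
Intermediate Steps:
d(L, B) = B*L
M = -125 (M = -5 - 120 = -125)
Z = √97 ≈ 9.8489
W = -250 (W = -(-2)*(-125) = -2*125 = -250)
((5*(-2) + d(6, 6)) + W)*Z = ((5*(-2) + 6*6) - 250)*√97 = ((-10 + 36) - 250)*√97 = (26 - 250)*√97 = -224*√97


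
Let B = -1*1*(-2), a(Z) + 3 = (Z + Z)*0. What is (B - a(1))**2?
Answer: 25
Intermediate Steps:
a(Z) = -3 (a(Z) = -3 + (Z + Z)*0 = -3 + (2*Z)*0 = -3 + 0 = -3)
B = 2 (B = -1*(-2) = 2)
(B - a(1))**2 = (2 - 1*(-3))**2 = (2 + 3)**2 = 5**2 = 25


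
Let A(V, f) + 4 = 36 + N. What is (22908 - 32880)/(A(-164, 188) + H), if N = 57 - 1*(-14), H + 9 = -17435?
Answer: 9972/17341 ≈ 0.57505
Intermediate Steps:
H = -17444 (H = -9 - 17435 = -17444)
N = 71 (N = 57 + 14 = 71)
A(V, f) = 103 (A(V, f) = -4 + (36 + 71) = -4 + 107 = 103)
(22908 - 32880)/(A(-164, 188) + H) = (22908 - 32880)/(103 - 17444) = -9972/(-17341) = -9972*(-1/17341) = 9972/17341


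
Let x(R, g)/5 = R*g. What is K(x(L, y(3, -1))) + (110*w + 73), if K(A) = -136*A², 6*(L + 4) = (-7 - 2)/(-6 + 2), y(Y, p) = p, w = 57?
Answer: -306681/8 ≈ -38335.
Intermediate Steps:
L = -29/8 (L = -4 + ((-7 - 2)/(-6 + 2))/6 = -4 + (-9/(-4))/6 = -4 + (-9*(-¼))/6 = -4 + (⅙)*(9/4) = -4 + 3/8 = -29/8 ≈ -3.6250)
x(R, g) = 5*R*g (x(R, g) = 5*(R*g) = 5*R*g)
K(x(L, y(3, -1))) + (110*w + 73) = -136*(5*(-29/8)*(-1))² + (110*57 + 73) = -136*(145/8)² + (6270 + 73) = -136*21025/64 + 6343 = -357425/8 + 6343 = -306681/8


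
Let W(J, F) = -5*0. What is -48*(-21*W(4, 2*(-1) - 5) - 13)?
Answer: 624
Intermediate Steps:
W(J, F) = 0
-48*(-21*W(4, 2*(-1) - 5) - 13) = -48*(-21*0 - 13) = -48*(0 - 13) = -48*(-13) = 624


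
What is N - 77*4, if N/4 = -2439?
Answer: -10064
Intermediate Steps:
N = -9756 (N = 4*(-2439) = -9756)
N - 77*4 = -9756 - 77*4 = -9756 - 1*308 = -9756 - 308 = -10064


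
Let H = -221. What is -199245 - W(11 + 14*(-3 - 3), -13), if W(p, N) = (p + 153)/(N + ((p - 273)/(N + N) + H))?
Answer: -571632865/2869 ≈ -1.9924e+5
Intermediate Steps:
W(p, N) = (153 + p)/(-221 + N + (-273 + p)/(2*N)) (W(p, N) = (p + 153)/(N + ((p - 273)/(N + N) - 221)) = (153 + p)/(N + ((-273 + p)/((2*N)) - 221)) = (153 + p)/(N + ((-273 + p)*(1/(2*N)) - 221)) = (153 + p)/(N + ((-273 + p)/(2*N) - 221)) = (153 + p)/(N + (-221 + (-273 + p)/(2*N))) = (153 + p)/(-221 + N + (-273 + p)/(2*N)))
-199245 - W(11 + 14*(-3 - 3), -13) = -199245 - 2*(-13)*(153 + (11 + 14*(-3 - 3)))/(-273 + (11 + 14*(-3 - 3)) - 442*(-13) + 2*(-13)**2) = -199245 - 2*(-13)*(153 + (11 + 14*(-6)))/(-273 + (11 + 14*(-6)) + 5746 + 2*169) = -199245 - 2*(-13)*(153 + (11 - 84))/(-273 + (11 - 84) + 5746 + 338) = -199245 - 2*(-13)*(153 - 73)/(-273 - 73 + 5746 + 338) = -199245 - 2*(-13)*80/5738 = -199245 - 1*(-1040/2869) = -199245 + 1040/2869 = -571632865/2869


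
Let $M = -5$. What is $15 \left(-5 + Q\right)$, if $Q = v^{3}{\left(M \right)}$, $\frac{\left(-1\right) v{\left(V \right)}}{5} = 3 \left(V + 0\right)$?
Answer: $6328050$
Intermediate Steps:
$v{\left(V \right)} = - 15 V$ ($v{\left(V \right)} = - 5 \cdot 3 \left(V + 0\right) = - 5 \cdot 3 V = - 15 V$)
$Q = 421875$ ($Q = \left(\left(-15\right) \left(-5\right)\right)^{3} = 75^{3} = 421875$)
$15 \left(-5 + Q\right) = 15 \left(-5 + 421875\right) = 15 \cdot 421870 = 6328050$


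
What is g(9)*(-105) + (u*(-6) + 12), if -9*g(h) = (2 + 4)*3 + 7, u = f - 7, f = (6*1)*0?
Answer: 1037/3 ≈ 345.67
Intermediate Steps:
f = 0 (f = 6*0 = 0)
u = -7 (u = 0 - 7 = -7)
g(h) = -25/9 (g(h) = -((2 + 4)*3 + 7)/9 = -(6*3 + 7)/9 = -(18 + 7)/9 = -1/9*25 = -25/9)
g(9)*(-105) + (u*(-6) + 12) = -25/9*(-105) + (-7*(-6) + 12) = 875/3 + (42 + 12) = 875/3 + 54 = 1037/3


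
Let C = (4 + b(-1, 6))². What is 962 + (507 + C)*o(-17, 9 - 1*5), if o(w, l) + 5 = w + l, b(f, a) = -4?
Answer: -8164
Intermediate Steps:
o(w, l) = -5 + l + w (o(w, l) = -5 + (w + l) = -5 + (l + w) = -5 + l + w)
C = 0 (C = (4 - 4)² = 0² = 0)
962 + (507 + C)*o(-17, 9 - 1*5) = 962 + (507 + 0)*(-5 + (9 - 1*5) - 17) = 962 + 507*(-5 + (9 - 5) - 17) = 962 + 507*(-5 + 4 - 17) = 962 + 507*(-18) = 962 - 9126 = -8164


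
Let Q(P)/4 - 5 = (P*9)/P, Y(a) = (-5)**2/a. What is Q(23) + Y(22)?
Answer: 1257/22 ≈ 57.136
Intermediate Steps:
Y(a) = 25/a
Q(P) = 56 (Q(P) = 20 + 4*((P*9)/P) = 20 + 4*((9*P)/P) = 20 + 4*9 = 20 + 36 = 56)
Q(23) + Y(22) = 56 + 25/22 = 1257/22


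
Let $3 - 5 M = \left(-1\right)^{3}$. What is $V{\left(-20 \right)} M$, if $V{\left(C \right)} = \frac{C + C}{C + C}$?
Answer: $\frac{4}{5} \approx 0.8$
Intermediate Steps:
$M = \frac{4}{5}$ ($M = \frac{3}{5} - \frac{\left(-1\right)^{3}}{5} = \frac{3}{5} - - \frac{1}{5} = \frac{3}{5} + \frac{1}{5} = \frac{4}{5} \approx 0.8$)
$V{\left(C \right)} = 1$ ($V{\left(C \right)} = \frac{2 C}{2 C} = 2 C \frac{1}{2 C} = 1$)
$V{\left(-20 \right)} M = 1 \cdot \frac{4}{5} = \frac{4}{5}$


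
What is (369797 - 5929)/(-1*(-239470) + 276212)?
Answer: 181934/257841 ≈ 0.70561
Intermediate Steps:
(369797 - 5929)/(-1*(-239470) + 276212) = 363868/(239470 + 276212) = 363868/515682 = 363868*(1/515682) = 181934/257841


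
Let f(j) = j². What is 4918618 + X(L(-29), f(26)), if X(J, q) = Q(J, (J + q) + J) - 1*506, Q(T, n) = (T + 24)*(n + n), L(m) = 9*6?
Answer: 5040416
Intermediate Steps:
L(m) = 54
Q(T, n) = 2*n*(24 + T) (Q(T, n) = (24 + T)*(2*n) = 2*n*(24 + T))
X(J, q) = -506 + 2*(24 + J)*(q + 2*J) (X(J, q) = 2*((J + q) + J)*(24 + J) - 1*506 = 2*(q + 2*J)*(24 + J) - 506 = 2*(24 + J)*(q + 2*J) - 506 = -506 + 2*(24 + J)*(q + 2*J))
4918618 + X(L(-29), f(26)) = 4918618 + (-506 + 2*(24 + 54)*(26² + 2*54)) = 4918618 + (-506 + 2*78*(676 + 108)) = 4918618 + (-506 + 2*78*784) = 4918618 + (-506 + 122304) = 4918618 + 121798 = 5040416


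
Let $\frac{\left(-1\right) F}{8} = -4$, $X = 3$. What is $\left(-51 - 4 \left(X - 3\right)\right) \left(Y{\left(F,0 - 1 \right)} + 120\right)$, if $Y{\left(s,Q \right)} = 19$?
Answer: $-7089$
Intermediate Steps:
$F = 32$ ($F = \left(-8\right) \left(-4\right) = 32$)
$\left(-51 - 4 \left(X - 3\right)\right) \left(Y{\left(F,0 - 1 \right)} + 120\right) = \left(-51 - 4 \left(3 - 3\right)\right) \left(19 + 120\right) = \left(-51 - 4 \left(3 - 3\right)\right) 139 = \left(-51 - 0\right) 139 = \left(-51 + 0\right) 139 = \left(-51\right) 139 = -7089$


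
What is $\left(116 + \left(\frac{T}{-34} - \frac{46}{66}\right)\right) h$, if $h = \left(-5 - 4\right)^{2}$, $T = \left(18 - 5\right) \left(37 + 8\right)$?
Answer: $\frac{2971755}{374} \approx 7945.9$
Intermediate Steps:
$T = 585$ ($T = 13 \cdot 45 = 585$)
$h = 81$ ($h = \left(-9\right)^{2} = 81$)
$\left(116 + \left(\frac{T}{-34} - \frac{46}{66}\right)\right) h = \left(116 + \left(\frac{585}{-34} - \frac{46}{66}\right)\right) 81 = \left(116 + \left(585 \left(- \frac{1}{34}\right) - \frac{23}{33}\right)\right) 81 = \left(116 - \frac{20087}{1122}\right) 81 = \frac{110065}{1122} \cdot 81 = \frac{2971755}{374}$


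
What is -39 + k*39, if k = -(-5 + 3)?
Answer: 39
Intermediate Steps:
k = 2 (k = -1*(-2) = 2)
-39 + k*39 = -39 + 2*39 = -39 + 78 = 39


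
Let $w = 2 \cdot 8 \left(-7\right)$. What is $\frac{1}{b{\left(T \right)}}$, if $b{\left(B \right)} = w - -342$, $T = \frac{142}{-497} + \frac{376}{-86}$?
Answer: $\frac{1}{230} \approx 0.0043478$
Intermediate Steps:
$w = -112$ ($w = 16 \left(-7\right) = -112$)
$T = - \frac{1402}{301}$ ($T = 142 \left(- \frac{1}{497}\right) + 376 \left(- \frac{1}{86}\right) = - \frac{2}{7} - \frac{188}{43} = - \frac{1402}{301} \approx -4.6578$)
$b{\left(B \right)} = 230$ ($b{\left(B \right)} = -112 - -342 = -112 + 342 = 230$)
$\frac{1}{b{\left(T \right)}} = \frac{1}{230}$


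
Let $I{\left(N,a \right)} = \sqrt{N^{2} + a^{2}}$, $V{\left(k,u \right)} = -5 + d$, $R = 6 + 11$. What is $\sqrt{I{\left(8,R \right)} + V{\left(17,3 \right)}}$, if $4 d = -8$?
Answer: $\sqrt{-7 + \sqrt{353}} \approx 3.4334$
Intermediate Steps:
$d = -2$ ($d = \frac{1}{4} \left(-8\right) = -2$)
$R = 17$
$V{\left(k,u \right)} = -7$ ($V{\left(k,u \right)} = -5 - 2 = -7$)
$\sqrt{I{\left(8,R \right)} + V{\left(17,3 \right)}} = \sqrt{\sqrt{8^{2} + 17^{2}} - 7} = \sqrt{\sqrt{64 + 289} - 7} = \sqrt{\sqrt{353} - 7} = \sqrt{-7 + \sqrt{353}}$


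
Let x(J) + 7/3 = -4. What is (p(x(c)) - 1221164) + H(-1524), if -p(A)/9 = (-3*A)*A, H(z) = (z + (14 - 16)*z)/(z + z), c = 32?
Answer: -2440163/2 ≈ -1.2201e+6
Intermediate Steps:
x(J) = -19/3 (x(J) = -7/3 - 4 = -19/3)
H(z) = -½ (H(z) = (z - 2*z)/((2*z)) = (-z)*(1/(2*z)) = -½)
p(A) = 27*A² (p(A) = -9*(-3*A)*A = -(-27)*A² = 27*A²)
(p(x(c)) - 1221164) + H(-1524) = (27*(-19/3)² - 1221164) - ½ = (27*(361/9) - 1221164) - ½ = (1083 - 1221164) - ½ = -1220081 - ½ = -2440163/2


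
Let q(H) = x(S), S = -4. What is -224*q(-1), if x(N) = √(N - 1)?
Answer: -224*I*√5 ≈ -500.88*I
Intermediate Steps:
x(N) = √(-1 + N)
q(H) = I*√5 (q(H) = √(-1 - 4) = √(-5) = I*√5)
-224*q(-1) = -224*I*√5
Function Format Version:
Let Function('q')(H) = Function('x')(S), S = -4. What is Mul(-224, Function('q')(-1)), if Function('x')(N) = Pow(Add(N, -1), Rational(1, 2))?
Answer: Mul(-224, I, Pow(5, Rational(1, 2))) ≈ Mul(-500.88, I)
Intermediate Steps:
Function('x')(N) = Pow(Add(-1, N), Rational(1, 2))
Function('q')(H) = Mul(I, Pow(5, Rational(1, 2))) (Function('q')(H) = Pow(Add(-1, -4), Rational(1, 2)) = Pow(-5, Rational(1, 2)) = Mul(I, Pow(5, Rational(1, 2))))
Mul(-224, Function('q')(-1)) = Mul(-224, Mul(I, Pow(5, Rational(1, 2)))) = Mul(-224, I, Pow(5, Rational(1, 2)))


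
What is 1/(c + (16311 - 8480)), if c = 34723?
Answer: 1/42554 ≈ 2.3500e-5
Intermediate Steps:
1/(c + (16311 - 8480)) = 1/(34723 + (16311 - 8480)) = 1/(34723 + 7831) = 1/42554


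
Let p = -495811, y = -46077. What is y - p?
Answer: 449734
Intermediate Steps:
y - p = -46077 - 1*(-495811) = -46077 + 495811 = 449734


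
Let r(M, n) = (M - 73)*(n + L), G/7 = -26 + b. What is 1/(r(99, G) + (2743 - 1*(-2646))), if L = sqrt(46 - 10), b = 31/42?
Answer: 3/2842 ≈ 0.0010556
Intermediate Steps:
b = 31/42 (b = 31*(1/42) = 31/42 ≈ 0.73810)
L = 6 (L = sqrt(36) = 6)
G = -1061/6 (G = 7*(-26 + 31/42) = 7*(-1061/42) = -1061/6 ≈ -176.83)
r(M, n) = (-73 + M)*(6 + n) (r(M, n) = (M - 73)*(n + 6) = (-73 + M)*(6 + n))
1/(r(99, G) + (2743 - 1*(-2646))) = 1/((-438 - 73*(-1061/6) + 6*99 + 99*(-1061/6)) + (2743 - 1*(-2646))) = 1/((-438 + 77453/6 + 594 - 35013/2) + (2743 + 2646)) = 1/(-13325/3 + 5389) = 1/(2842/3) = 3/2842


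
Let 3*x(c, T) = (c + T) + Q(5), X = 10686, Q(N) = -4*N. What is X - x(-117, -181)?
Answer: 10792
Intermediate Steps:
x(c, T) = -20/3 + T/3 + c/3 (x(c, T) = ((c + T) - 4*5)/3 = ((T + c) - 20)/3 = (-20 + T + c)/3 = -20/3 + T/3 + c/3)
X - x(-117, -181) = 10686 - (-20/3 + (1/3)*(-181) + (1/3)*(-117)) = 10686 - (-20/3 - 181/3 - 39) = 10686 - 1*(-106) = 10686 + 106 = 10792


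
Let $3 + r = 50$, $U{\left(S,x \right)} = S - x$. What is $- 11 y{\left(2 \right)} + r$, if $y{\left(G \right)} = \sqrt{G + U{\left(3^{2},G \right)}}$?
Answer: $14$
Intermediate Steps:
$r = 47$ ($r = -3 + 50 = 47$)
$y{\left(G \right)} = 3$ ($y{\left(G \right)} = \sqrt{G - \left(-9 + G\right)} = \sqrt{9} = 3$)
$- 11 y{\left(2 \right)} + r = \left(-11\right) 3 + 47 = -33 + 47 = 14$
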